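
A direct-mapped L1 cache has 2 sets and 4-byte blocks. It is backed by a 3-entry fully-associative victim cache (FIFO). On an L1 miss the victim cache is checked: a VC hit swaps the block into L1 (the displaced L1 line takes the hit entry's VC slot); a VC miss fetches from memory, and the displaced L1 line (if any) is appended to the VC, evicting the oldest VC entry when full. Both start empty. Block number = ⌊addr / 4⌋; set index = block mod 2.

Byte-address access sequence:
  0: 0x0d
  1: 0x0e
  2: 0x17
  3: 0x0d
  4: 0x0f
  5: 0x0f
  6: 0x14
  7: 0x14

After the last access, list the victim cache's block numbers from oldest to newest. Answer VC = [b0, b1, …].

VC = [3]

#0 0xd→b3/s1 MISS; vc=[]
#1 0xe→b3/s1 L1-HIT; vc=[]
#2 0x17→b5/s1 MISS; vc=[3]
#3 0xd→b3/s1 VC-HIT; vc=[5]
#4 0xf→b3/s1 L1-HIT; vc=[5]
#5 0xf→b3/s1 L1-HIT; vc=[5]
#6 0x14→b5/s1 VC-HIT; vc=[3]
#7 0x14→b5/s1 L1-HIT; vc=[3]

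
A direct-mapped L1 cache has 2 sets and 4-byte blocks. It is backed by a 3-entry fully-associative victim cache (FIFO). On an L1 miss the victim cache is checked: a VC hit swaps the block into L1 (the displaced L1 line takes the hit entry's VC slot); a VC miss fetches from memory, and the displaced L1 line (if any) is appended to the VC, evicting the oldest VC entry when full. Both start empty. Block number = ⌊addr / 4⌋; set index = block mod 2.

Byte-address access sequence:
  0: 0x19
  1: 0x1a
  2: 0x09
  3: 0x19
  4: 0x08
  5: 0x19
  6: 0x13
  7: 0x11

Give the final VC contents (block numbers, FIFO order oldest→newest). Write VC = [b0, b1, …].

VC = [2, 6]

0: 0x19 (blk 6, set 0) → MISS  vc=[]
1: 0x1a (blk 6, set 0) → L1-HIT  vc=[]
2: 0x9 (blk 2, set 0) → MISS  vc=[6]
3: 0x19 (blk 6, set 0) → VC-HIT  vc=[2]
4: 0x8 (blk 2, set 0) → VC-HIT  vc=[6]
5: 0x19 (blk 6, set 0) → VC-HIT  vc=[2]
6: 0x13 (blk 4, set 0) → MISS  vc=[2, 6]
7: 0x11 (blk 4, set 0) → L1-HIT  vc=[2, 6]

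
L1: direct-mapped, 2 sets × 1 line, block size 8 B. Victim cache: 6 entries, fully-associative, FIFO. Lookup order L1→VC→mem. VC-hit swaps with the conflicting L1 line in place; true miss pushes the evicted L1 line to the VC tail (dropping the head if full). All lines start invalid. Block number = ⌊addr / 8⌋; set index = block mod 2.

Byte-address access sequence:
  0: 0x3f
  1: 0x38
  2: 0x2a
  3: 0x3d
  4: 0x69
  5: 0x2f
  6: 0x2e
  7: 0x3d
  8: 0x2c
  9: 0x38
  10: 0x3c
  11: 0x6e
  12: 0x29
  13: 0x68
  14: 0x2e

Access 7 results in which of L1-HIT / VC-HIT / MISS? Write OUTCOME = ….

OUTCOME = VC-HIT

0: 0x3f (blk 7, set 1) → MISS  vc=[]
1: 0x38 (blk 7, set 1) → L1-HIT  vc=[]
2: 0x2a (blk 5, set 1) → MISS  vc=[7]
3: 0x3d (blk 7, set 1) → VC-HIT  vc=[5]
4: 0x69 (blk 13, set 1) → MISS  vc=[5, 7]
5: 0x2f (blk 5, set 1) → VC-HIT  vc=[13, 7]
6: 0x2e (blk 5, set 1) → L1-HIT  vc=[13, 7]
7: 0x3d (blk 7, set 1) → VC-HIT  vc=[13, 5]
8: 0x2c (blk 5, set 1) → VC-HIT  vc=[13, 7]
9: 0x38 (blk 7, set 1) → VC-HIT  vc=[13, 5]
10: 0x3c (blk 7, set 1) → L1-HIT  vc=[13, 5]
11: 0x6e (blk 13, set 1) → VC-HIT  vc=[7, 5]
12: 0x29 (blk 5, set 1) → VC-HIT  vc=[7, 13]
13: 0x68 (blk 13, set 1) → VC-HIT  vc=[7, 5]
14: 0x2e (blk 5, set 1) → VC-HIT  vc=[7, 13]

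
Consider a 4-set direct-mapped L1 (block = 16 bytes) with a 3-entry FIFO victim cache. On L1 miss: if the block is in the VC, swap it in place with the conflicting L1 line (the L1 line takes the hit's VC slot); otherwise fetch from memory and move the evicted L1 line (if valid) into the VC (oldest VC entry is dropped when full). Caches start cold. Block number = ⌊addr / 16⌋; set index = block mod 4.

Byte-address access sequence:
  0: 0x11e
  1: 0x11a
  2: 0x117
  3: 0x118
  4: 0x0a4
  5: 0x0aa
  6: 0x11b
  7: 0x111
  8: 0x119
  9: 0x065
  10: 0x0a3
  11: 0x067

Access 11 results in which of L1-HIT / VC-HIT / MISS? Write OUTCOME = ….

0: 0x11e (blk 17, set 1) → MISS  vc=[]
1: 0x11a (blk 17, set 1) → L1-HIT  vc=[]
2: 0x117 (blk 17, set 1) → L1-HIT  vc=[]
3: 0x118 (blk 17, set 1) → L1-HIT  vc=[]
4: 0xa4 (blk 10, set 2) → MISS  vc=[]
5: 0xaa (blk 10, set 2) → L1-HIT  vc=[]
6: 0x11b (blk 17, set 1) → L1-HIT  vc=[]
7: 0x111 (blk 17, set 1) → L1-HIT  vc=[]
8: 0x119 (blk 17, set 1) → L1-HIT  vc=[]
9: 0x65 (blk 6, set 2) → MISS  vc=[10]
10: 0xa3 (blk 10, set 2) → VC-HIT  vc=[6]
11: 0x67 (blk 6, set 2) → VC-HIT  vc=[10]

OUTCOME = VC-HIT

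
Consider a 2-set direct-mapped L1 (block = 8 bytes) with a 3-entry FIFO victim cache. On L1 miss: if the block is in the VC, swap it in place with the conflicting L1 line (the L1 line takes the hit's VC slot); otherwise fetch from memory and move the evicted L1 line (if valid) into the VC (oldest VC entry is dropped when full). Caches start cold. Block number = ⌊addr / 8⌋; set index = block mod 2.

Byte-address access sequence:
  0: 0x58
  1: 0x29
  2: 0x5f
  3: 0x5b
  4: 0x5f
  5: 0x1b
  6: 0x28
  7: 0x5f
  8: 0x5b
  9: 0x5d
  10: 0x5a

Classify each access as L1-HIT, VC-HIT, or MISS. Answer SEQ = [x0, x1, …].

SEQ = [MISS, MISS, VC-HIT, L1-HIT, L1-HIT, MISS, VC-HIT, VC-HIT, L1-HIT, L1-HIT, L1-HIT]

#0 0x58→b11/s1 MISS; vc=[]
#1 0x29→b5/s1 MISS; vc=[11]
#2 0x5f→b11/s1 VC-HIT; vc=[5]
#3 0x5b→b11/s1 L1-HIT; vc=[5]
#4 0x5f→b11/s1 L1-HIT; vc=[5]
#5 0x1b→b3/s1 MISS; vc=[5,11]
#6 0x28→b5/s1 VC-HIT; vc=[3,11]
#7 0x5f→b11/s1 VC-HIT; vc=[3,5]
#8 0x5b→b11/s1 L1-HIT; vc=[3,5]
#9 0x5d→b11/s1 L1-HIT; vc=[3,5]
#10 0x5a→b11/s1 L1-HIT; vc=[3,5]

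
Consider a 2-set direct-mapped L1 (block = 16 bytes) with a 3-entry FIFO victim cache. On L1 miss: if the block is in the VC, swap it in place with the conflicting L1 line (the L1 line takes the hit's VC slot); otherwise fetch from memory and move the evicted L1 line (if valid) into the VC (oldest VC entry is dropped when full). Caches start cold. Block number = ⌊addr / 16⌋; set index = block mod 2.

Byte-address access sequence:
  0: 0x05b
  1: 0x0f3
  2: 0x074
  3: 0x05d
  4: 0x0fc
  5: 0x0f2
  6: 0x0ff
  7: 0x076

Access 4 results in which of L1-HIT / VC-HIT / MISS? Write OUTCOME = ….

#0 0x5b→b5/s1 MISS; vc=[]
#1 0xf3→b15/s1 MISS; vc=[5]
#2 0x74→b7/s1 MISS; vc=[5,15]
#3 0x5d→b5/s1 VC-HIT; vc=[7,15]
#4 0xfc→b15/s1 VC-HIT; vc=[7,5]
#5 0xf2→b15/s1 L1-HIT; vc=[7,5]
#6 0xff→b15/s1 L1-HIT; vc=[7,5]
#7 0x76→b7/s1 VC-HIT; vc=[15,5]

OUTCOME = VC-HIT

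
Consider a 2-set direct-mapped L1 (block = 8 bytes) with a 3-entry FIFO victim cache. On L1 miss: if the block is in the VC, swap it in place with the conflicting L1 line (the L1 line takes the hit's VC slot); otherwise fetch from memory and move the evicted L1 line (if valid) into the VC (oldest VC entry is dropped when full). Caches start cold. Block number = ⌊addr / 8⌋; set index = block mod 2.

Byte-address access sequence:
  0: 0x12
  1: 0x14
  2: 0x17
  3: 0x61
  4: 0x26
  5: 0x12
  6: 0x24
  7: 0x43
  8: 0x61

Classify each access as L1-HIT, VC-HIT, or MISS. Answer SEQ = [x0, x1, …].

SEQ = [MISS, L1-HIT, L1-HIT, MISS, MISS, VC-HIT, VC-HIT, MISS, VC-HIT]

  [0] addr=0x12 blk=2 s=0: MISS | VC []
  [1] addr=0x14 blk=2 s=0: L1-HIT | VC []
  [2] addr=0x17 blk=2 s=0: L1-HIT | VC []
  [3] addr=0x61 blk=12 s=0: MISS | VC [2]
  [4] addr=0x26 blk=4 s=0: MISS | VC [2, 12]
  [5] addr=0x12 blk=2 s=0: VC-HIT | VC [4, 12]
  [6] addr=0x24 blk=4 s=0: VC-HIT | VC [2, 12]
  [7] addr=0x43 blk=8 s=0: MISS | VC [2, 12, 4]
  [8] addr=0x61 blk=12 s=0: VC-HIT | VC [2, 8, 4]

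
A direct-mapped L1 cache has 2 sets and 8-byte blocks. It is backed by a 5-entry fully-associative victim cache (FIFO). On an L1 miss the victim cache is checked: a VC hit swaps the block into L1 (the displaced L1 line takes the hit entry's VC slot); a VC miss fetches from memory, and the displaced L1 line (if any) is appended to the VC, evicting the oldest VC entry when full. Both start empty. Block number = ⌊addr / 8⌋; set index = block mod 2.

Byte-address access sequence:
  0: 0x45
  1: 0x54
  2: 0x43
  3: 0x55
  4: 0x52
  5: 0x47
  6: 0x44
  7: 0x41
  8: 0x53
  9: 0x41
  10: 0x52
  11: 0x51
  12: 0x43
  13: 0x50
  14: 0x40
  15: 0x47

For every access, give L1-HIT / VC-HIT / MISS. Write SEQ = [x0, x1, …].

  [0] addr=0x45 blk=8 s=0: MISS | VC []
  [1] addr=0x54 blk=10 s=0: MISS | VC [8]
  [2] addr=0x43 blk=8 s=0: VC-HIT | VC [10]
  [3] addr=0x55 blk=10 s=0: VC-HIT | VC [8]
  [4] addr=0x52 blk=10 s=0: L1-HIT | VC [8]
  [5] addr=0x47 blk=8 s=0: VC-HIT | VC [10]
  [6] addr=0x44 blk=8 s=0: L1-HIT | VC [10]
  [7] addr=0x41 blk=8 s=0: L1-HIT | VC [10]
  [8] addr=0x53 blk=10 s=0: VC-HIT | VC [8]
  [9] addr=0x41 blk=8 s=0: VC-HIT | VC [10]
  [10] addr=0x52 blk=10 s=0: VC-HIT | VC [8]
  [11] addr=0x51 blk=10 s=0: L1-HIT | VC [8]
  [12] addr=0x43 blk=8 s=0: VC-HIT | VC [10]
  [13] addr=0x50 blk=10 s=0: VC-HIT | VC [8]
  [14] addr=0x40 blk=8 s=0: VC-HIT | VC [10]
  [15] addr=0x47 blk=8 s=0: L1-HIT | VC [10]

SEQ = [MISS, MISS, VC-HIT, VC-HIT, L1-HIT, VC-HIT, L1-HIT, L1-HIT, VC-HIT, VC-HIT, VC-HIT, L1-HIT, VC-HIT, VC-HIT, VC-HIT, L1-HIT]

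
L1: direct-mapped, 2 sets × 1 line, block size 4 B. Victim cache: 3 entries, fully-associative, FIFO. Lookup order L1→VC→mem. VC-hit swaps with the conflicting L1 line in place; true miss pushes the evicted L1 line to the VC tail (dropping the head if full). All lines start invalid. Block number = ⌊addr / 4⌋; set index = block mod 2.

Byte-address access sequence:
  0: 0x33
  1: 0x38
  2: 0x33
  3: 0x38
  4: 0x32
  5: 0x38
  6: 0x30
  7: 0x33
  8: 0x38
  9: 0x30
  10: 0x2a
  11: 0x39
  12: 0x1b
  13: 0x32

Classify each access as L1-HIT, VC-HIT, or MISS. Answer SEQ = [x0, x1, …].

SEQ = [MISS, MISS, VC-HIT, VC-HIT, VC-HIT, VC-HIT, VC-HIT, L1-HIT, VC-HIT, VC-HIT, MISS, VC-HIT, MISS, VC-HIT]

#0 0x33→b12/s0 MISS; vc=[]
#1 0x38→b14/s0 MISS; vc=[12]
#2 0x33→b12/s0 VC-HIT; vc=[14]
#3 0x38→b14/s0 VC-HIT; vc=[12]
#4 0x32→b12/s0 VC-HIT; vc=[14]
#5 0x38→b14/s0 VC-HIT; vc=[12]
#6 0x30→b12/s0 VC-HIT; vc=[14]
#7 0x33→b12/s0 L1-HIT; vc=[14]
#8 0x38→b14/s0 VC-HIT; vc=[12]
#9 0x30→b12/s0 VC-HIT; vc=[14]
#10 0x2a→b10/s0 MISS; vc=[14,12]
#11 0x39→b14/s0 VC-HIT; vc=[10,12]
#12 0x1b→b6/s0 MISS; vc=[10,12,14]
#13 0x32→b12/s0 VC-HIT; vc=[10,6,14]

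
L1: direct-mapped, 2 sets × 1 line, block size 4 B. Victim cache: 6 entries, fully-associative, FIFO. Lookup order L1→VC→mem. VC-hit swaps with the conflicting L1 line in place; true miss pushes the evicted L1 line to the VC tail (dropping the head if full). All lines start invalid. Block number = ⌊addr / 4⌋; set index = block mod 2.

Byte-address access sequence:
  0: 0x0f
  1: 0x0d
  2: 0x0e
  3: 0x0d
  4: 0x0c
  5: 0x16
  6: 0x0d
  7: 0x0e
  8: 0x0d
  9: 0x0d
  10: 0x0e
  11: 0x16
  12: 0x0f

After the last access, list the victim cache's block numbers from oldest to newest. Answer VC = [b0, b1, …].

VC = [5]

0: 0xf (blk 3, set 1) → MISS  vc=[]
1: 0xd (blk 3, set 1) → L1-HIT  vc=[]
2: 0xe (blk 3, set 1) → L1-HIT  vc=[]
3: 0xd (blk 3, set 1) → L1-HIT  vc=[]
4: 0xc (blk 3, set 1) → L1-HIT  vc=[]
5: 0x16 (blk 5, set 1) → MISS  vc=[3]
6: 0xd (blk 3, set 1) → VC-HIT  vc=[5]
7: 0xe (blk 3, set 1) → L1-HIT  vc=[5]
8: 0xd (blk 3, set 1) → L1-HIT  vc=[5]
9: 0xd (blk 3, set 1) → L1-HIT  vc=[5]
10: 0xe (blk 3, set 1) → L1-HIT  vc=[5]
11: 0x16 (blk 5, set 1) → VC-HIT  vc=[3]
12: 0xf (blk 3, set 1) → VC-HIT  vc=[5]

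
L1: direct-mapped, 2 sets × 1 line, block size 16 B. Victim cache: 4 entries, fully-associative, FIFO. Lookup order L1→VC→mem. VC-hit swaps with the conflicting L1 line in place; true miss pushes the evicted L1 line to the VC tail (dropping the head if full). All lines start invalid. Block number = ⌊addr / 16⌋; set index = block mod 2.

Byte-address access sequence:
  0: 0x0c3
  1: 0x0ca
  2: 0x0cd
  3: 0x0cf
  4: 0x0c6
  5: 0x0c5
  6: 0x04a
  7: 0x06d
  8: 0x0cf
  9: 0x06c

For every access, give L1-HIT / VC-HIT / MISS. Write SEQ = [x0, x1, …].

#0 0xc3→b12/s0 MISS; vc=[]
#1 0xca→b12/s0 L1-HIT; vc=[]
#2 0xcd→b12/s0 L1-HIT; vc=[]
#3 0xcf→b12/s0 L1-HIT; vc=[]
#4 0xc6→b12/s0 L1-HIT; vc=[]
#5 0xc5→b12/s0 L1-HIT; vc=[]
#6 0x4a→b4/s0 MISS; vc=[12]
#7 0x6d→b6/s0 MISS; vc=[12,4]
#8 0xcf→b12/s0 VC-HIT; vc=[6,4]
#9 0x6c→b6/s0 VC-HIT; vc=[12,4]

SEQ = [MISS, L1-HIT, L1-HIT, L1-HIT, L1-HIT, L1-HIT, MISS, MISS, VC-HIT, VC-HIT]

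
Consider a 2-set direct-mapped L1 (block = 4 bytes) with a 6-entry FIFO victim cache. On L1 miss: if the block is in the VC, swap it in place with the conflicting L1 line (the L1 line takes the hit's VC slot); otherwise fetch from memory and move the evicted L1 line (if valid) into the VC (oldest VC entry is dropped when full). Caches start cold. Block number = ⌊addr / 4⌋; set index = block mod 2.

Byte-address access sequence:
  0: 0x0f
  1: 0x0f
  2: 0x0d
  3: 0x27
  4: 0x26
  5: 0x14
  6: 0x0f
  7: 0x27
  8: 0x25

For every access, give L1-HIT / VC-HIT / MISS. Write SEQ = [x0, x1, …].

0: 0xf (blk 3, set 1) → MISS  vc=[]
1: 0xf (blk 3, set 1) → L1-HIT  vc=[]
2: 0xd (blk 3, set 1) → L1-HIT  vc=[]
3: 0x27 (blk 9, set 1) → MISS  vc=[3]
4: 0x26 (blk 9, set 1) → L1-HIT  vc=[3]
5: 0x14 (blk 5, set 1) → MISS  vc=[3, 9]
6: 0xf (blk 3, set 1) → VC-HIT  vc=[5, 9]
7: 0x27 (blk 9, set 1) → VC-HIT  vc=[5, 3]
8: 0x25 (blk 9, set 1) → L1-HIT  vc=[5, 3]

SEQ = [MISS, L1-HIT, L1-HIT, MISS, L1-HIT, MISS, VC-HIT, VC-HIT, L1-HIT]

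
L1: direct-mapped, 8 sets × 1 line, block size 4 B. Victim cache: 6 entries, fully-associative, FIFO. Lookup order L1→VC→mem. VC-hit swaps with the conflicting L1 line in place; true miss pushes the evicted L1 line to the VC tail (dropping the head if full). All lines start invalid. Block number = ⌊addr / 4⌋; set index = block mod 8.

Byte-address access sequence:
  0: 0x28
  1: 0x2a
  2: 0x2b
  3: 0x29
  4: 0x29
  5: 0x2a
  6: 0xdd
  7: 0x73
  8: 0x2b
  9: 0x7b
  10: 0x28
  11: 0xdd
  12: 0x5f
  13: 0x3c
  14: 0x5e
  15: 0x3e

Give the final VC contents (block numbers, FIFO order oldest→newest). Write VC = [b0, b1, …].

VC = [55, 23]

#0 0x28→b10/s2 MISS; vc=[]
#1 0x2a→b10/s2 L1-HIT; vc=[]
#2 0x2b→b10/s2 L1-HIT; vc=[]
#3 0x29→b10/s2 L1-HIT; vc=[]
#4 0x29→b10/s2 L1-HIT; vc=[]
#5 0x2a→b10/s2 L1-HIT; vc=[]
#6 0xdd→b55/s7 MISS; vc=[]
#7 0x73→b28/s4 MISS; vc=[]
#8 0x2b→b10/s2 L1-HIT; vc=[]
#9 0x7b→b30/s6 MISS; vc=[]
#10 0x28→b10/s2 L1-HIT; vc=[]
#11 0xdd→b55/s7 L1-HIT; vc=[]
#12 0x5f→b23/s7 MISS; vc=[55]
#13 0x3c→b15/s7 MISS; vc=[55,23]
#14 0x5e→b23/s7 VC-HIT; vc=[55,15]
#15 0x3e→b15/s7 VC-HIT; vc=[55,23]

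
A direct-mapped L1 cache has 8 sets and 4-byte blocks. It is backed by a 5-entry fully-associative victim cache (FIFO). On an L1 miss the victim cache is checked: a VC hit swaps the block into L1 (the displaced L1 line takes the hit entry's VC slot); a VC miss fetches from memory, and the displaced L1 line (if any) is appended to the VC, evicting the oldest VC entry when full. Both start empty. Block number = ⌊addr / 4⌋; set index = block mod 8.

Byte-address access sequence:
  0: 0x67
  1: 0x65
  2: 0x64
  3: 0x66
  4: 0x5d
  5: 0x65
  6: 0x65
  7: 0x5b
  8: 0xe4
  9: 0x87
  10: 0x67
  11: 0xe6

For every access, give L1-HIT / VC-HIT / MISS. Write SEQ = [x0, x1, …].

SEQ = [MISS, L1-HIT, L1-HIT, L1-HIT, MISS, L1-HIT, L1-HIT, MISS, MISS, MISS, VC-HIT, VC-HIT]

  [0] addr=0x67 blk=25 s=1: MISS | VC []
  [1] addr=0x65 blk=25 s=1: L1-HIT | VC []
  [2] addr=0x64 blk=25 s=1: L1-HIT | VC []
  [3] addr=0x66 blk=25 s=1: L1-HIT | VC []
  [4] addr=0x5d blk=23 s=7: MISS | VC []
  [5] addr=0x65 blk=25 s=1: L1-HIT | VC []
  [6] addr=0x65 blk=25 s=1: L1-HIT | VC []
  [7] addr=0x5b blk=22 s=6: MISS | VC []
  [8] addr=0xe4 blk=57 s=1: MISS | VC [25]
  [9] addr=0x87 blk=33 s=1: MISS | VC [25, 57]
  [10] addr=0x67 blk=25 s=1: VC-HIT | VC [33, 57]
  [11] addr=0xe6 blk=57 s=1: VC-HIT | VC [33, 25]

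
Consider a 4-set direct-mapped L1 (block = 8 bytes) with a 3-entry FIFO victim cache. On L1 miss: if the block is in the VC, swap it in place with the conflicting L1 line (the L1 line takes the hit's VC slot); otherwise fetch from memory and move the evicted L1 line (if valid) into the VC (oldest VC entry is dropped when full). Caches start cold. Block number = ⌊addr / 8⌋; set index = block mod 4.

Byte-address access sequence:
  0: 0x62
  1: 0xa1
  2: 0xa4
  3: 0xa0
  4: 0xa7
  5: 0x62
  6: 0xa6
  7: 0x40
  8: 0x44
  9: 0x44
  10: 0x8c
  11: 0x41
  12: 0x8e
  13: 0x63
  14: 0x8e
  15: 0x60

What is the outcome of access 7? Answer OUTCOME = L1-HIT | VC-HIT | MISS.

0: 0x62 (blk 12, set 0) → MISS  vc=[]
1: 0xa1 (blk 20, set 0) → MISS  vc=[12]
2: 0xa4 (blk 20, set 0) → L1-HIT  vc=[12]
3: 0xa0 (blk 20, set 0) → L1-HIT  vc=[12]
4: 0xa7 (blk 20, set 0) → L1-HIT  vc=[12]
5: 0x62 (blk 12, set 0) → VC-HIT  vc=[20]
6: 0xa6 (blk 20, set 0) → VC-HIT  vc=[12]
7: 0x40 (blk 8, set 0) → MISS  vc=[12, 20]
8: 0x44 (blk 8, set 0) → L1-HIT  vc=[12, 20]
9: 0x44 (blk 8, set 0) → L1-HIT  vc=[12, 20]
10: 0x8c (blk 17, set 1) → MISS  vc=[12, 20]
11: 0x41 (blk 8, set 0) → L1-HIT  vc=[12, 20]
12: 0x8e (blk 17, set 1) → L1-HIT  vc=[12, 20]
13: 0x63 (blk 12, set 0) → VC-HIT  vc=[8, 20]
14: 0x8e (blk 17, set 1) → L1-HIT  vc=[8, 20]
15: 0x60 (blk 12, set 0) → L1-HIT  vc=[8, 20]

OUTCOME = MISS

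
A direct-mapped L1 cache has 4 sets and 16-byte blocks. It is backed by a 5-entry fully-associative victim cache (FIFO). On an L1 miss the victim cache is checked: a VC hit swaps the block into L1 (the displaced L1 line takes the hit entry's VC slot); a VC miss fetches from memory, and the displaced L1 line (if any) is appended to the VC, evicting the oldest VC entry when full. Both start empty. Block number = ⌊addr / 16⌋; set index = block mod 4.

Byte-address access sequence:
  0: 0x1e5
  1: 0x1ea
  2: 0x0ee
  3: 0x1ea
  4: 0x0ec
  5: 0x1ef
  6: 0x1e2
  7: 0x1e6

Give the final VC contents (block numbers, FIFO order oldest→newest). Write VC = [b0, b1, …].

VC = [14]

#0 0x1e5→b30/s2 MISS; vc=[]
#1 0x1ea→b30/s2 L1-HIT; vc=[]
#2 0xee→b14/s2 MISS; vc=[30]
#3 0x1ea→b30/s2 VC-HIT; vc=[14]
#4 0xec→b14/s2 VC-HIT; vc=[30]
#5 0x1ef→b30/s2 VC-HIT; vc=[14]
#6 0x1e2→b30/s2 L1-HIT; vc=[14]
#7 0x1e6→b30/s2 L1-HIT; vc=[14]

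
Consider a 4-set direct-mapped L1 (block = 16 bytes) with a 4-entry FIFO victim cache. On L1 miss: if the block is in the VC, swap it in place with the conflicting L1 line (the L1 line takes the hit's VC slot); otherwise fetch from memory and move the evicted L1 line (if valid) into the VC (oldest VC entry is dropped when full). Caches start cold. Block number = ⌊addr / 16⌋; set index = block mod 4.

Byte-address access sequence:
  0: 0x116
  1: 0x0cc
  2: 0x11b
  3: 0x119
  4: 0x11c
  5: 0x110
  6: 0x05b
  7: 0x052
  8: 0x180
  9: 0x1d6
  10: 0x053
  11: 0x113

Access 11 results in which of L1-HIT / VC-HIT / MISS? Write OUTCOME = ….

OUTCOME = VC-HIT

#0 0x116→b17/s1 MISS; vc=[]
#1 0xcc→b12/s0 MISS; vc=[]
#2 0x11b→b17/s1 L1-HIT; vc=[]
#3 0x119→b17/s1 L1-HIT; vc=[]
#4 0x11c→b17/s1 L1-HIT; vc=[]
#5 0x110→b17/s1 L1-HIT; vc=[]
#6 0x5b→b5/s1 MISS; vc=[17]
#7 0x52→b5/s1 L1-HIT; vc=[17]
#8 0x180→b24/s0 MISS; vc=[17,12]
#9 0x1d6→b29/s1 MISS; vc=[17,12,5]
#10 0x53→b5/s1 VC-HIT; vc=[17,12,29]
#11 0x113→b17/s1 VC-HIT; vc=[5,12,29]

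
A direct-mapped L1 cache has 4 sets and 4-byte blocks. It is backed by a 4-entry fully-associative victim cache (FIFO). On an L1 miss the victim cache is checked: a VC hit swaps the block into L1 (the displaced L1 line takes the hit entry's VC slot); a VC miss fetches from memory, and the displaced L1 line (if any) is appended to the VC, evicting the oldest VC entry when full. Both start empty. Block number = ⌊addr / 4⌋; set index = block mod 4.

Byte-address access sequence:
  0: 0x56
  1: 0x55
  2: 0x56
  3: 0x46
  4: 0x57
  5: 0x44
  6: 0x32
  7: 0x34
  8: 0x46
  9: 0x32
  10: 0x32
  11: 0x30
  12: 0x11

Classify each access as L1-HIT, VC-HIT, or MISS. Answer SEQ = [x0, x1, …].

0: 0x56 (blk 21, set 1) → MISS  vc=[]
1: 0x55 (blk 21, set 1) → L1-HIT  vc=[]
2: 0x56 (blk 21, set 1) → L1-HIT  vc=[]
3: 0x46 (blk 17, set 1) → MISS  vc=[21]
4: 0x57 (blk 21, set 1) → VC-HIT  vc=[17]
5: 0x44 (blk 17, set 1) → VC-HIT  vc=[21]
6: 0x32 (blk 12, set 0) → MISS  vc=[21]
7: 0x34 (blk 13, set 1) → MISS  vc=[21, 17]
8: 0x46 (blk 17, set 1) → VC-HIT  vc=[21, 13]
9: 0x32 (blk 12, set 0) → L1-HIT  vc=[21, 13]
10: 0x32 (blk 12, set 0) → L1-HIT  vc=[21, 13]
11: 0x30 (blk 12, set 0) → L1-HIT  vc=[21, 13]
12: 0x11 (blk 4, set 0) → MISS  vc=[21, 13, 12]

SEQ = [MISS, L1-HIT, L1-HIT, MISS, VC-HIT, VC-HIT, MISS, MISS, VC-HIT, L1-HIT, L1-HIT, L1-HIT, MISS]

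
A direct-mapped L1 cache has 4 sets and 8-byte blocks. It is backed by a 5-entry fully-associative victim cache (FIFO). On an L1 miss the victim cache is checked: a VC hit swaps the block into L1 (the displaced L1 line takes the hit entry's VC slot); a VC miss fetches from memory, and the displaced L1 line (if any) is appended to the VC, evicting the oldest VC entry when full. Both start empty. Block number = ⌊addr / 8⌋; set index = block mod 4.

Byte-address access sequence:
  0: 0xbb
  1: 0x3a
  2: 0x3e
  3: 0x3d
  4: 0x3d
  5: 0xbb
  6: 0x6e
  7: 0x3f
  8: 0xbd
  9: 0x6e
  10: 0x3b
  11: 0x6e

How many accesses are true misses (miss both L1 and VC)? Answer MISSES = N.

0: 0xbb (blk 23, set 3) → MISS  vc=[]
1: 0x3a (blk 7, set 3) → MISS  vc=[23]
2: 0x3e (blk 7, set 3) → L1-HIT  vc=[23]
3: 0x3d (blk 7, set 3) → L1-HIT  vc=[23]
4: 0x3d (blk 7, set 3) → L1-HIT  vc=[23]
5: 0xbb (blk 23, set 3) → VC-HIT  vc=[7]
6: 0x6e (blk 13, set 1) → MISS  vc=[7]
7: 0x3f (blk 7, set 3) → VC-HIT  vc=[23]
8: 0xbd (blk 23, set 3) → VC-HIT  vc=[7]
9: 0x6e (blk 13, set 1) → L1-HIT  vc=[7]
10: 0x3b (blk 7, set 3) → VC-HIT  vc=[23]
11: 0x6e (blk 13, set 1) → L1-HIT  vc=[23]

MISSES = 3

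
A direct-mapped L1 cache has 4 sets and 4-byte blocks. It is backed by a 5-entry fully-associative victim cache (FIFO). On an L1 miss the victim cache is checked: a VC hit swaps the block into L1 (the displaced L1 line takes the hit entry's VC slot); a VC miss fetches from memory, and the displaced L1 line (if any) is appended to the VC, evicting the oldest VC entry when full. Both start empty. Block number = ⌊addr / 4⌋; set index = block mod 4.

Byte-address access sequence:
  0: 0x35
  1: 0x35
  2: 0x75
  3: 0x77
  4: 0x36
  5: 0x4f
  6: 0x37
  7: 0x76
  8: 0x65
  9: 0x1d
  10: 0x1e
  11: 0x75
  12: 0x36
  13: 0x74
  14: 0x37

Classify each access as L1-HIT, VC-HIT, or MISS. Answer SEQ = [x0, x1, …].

#0 0x35→b13/s1 MISS; vc=[]
#1 0x35→b13/s1 L1-HIT; vc=[]
#2 0x75→b29/s1 MISS; vc=[13]
#3 0x77→b29/s1 L1-HIT; vc=[13]
#4 0x36→b13/s1 VC-HIT; vc=[29]
#5 0x4f→b19/s3 MISS; vc=[29]
#6 0x37→b13/s1 L1-HIT; vc=[29]
#7 0x76→b29/s1 VC-HIT; vc=[13]
#8 0x65→b25/s1 MISS; vc=[13,29]
#9 0x1d→b7/s3 MISS; vc=[13,29,19]
#10 0x1e→b7/s3 L1-HIT; vc=[13,29,19]
#11 0x75→b29/s1 VC-HIT; vc=[13,25,19]
#12 0x36→b13/s1 VC-HIT; vc=[29,25,19]
#13 0x74→b29/s1 VC-HIT; vc=[13,25,19]
#14 0x37→b13/s1 VC-HIT; vc=[29,25,19]

SEQ = [MISS, L1-HIT, MISS, L1-HIT, VC-HIT, MISS, L1-HIT, VC-HIT, MISS, MISS, L1-HIT, VC-HIT, VC-HIT, VC-HIT, VC-HIT]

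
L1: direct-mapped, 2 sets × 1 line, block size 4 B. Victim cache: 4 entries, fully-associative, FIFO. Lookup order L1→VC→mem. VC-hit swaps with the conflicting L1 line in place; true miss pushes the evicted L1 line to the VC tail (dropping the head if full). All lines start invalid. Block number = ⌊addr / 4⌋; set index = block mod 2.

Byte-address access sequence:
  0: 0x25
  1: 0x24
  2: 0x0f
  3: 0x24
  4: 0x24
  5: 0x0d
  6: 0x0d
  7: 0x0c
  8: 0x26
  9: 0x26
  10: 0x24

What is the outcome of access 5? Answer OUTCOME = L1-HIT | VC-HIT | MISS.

OUTCOME = VC-HIT

  [0] addr=0x25 blk=9 s=1: MISS | VC []
  [1] addr=0x24 blk=9 s=1: L1-HIT | VC []
  [2] addr=0xf blk=3 s=1: MISS | VC [9]
  [3] addr=0x24 blk=9 s=1: VC-HIT | VC [3]
  [4] addr=0x24 blk=9 s=1: L1-HIT | VC [3]
  [5] addr=0xd blk=3 s=1: VC-HIT | VC [9]
  [6] addr=0xd blk=3 s=1: L1-HIT | VC [9]
  [7] addr=0xc blk=3 s=1: L1-HIT | VC [9]
  [8] addr=0x26 blk=9 s=1: VC-HIT | VC [3]
  [9] addr=0x26 blk=9 s=1: L1-HIT | VC [3]
  [10] addr=0x24 blk=9 s=1: L1-HIT | VC [3]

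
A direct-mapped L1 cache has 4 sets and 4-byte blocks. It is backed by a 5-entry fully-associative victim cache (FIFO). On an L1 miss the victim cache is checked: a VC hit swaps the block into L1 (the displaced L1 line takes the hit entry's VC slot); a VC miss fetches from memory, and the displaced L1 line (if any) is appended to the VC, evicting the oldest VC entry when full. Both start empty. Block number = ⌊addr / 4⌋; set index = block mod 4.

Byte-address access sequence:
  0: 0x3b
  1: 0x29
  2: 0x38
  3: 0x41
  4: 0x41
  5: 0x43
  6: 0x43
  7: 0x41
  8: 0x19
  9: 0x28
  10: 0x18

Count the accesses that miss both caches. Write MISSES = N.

  [0] addr=0x3b blk=14 s=2: MISS | VC []
  [1] addr=0x29 blk=10 s=2: MISS | VC [14]
  [2] addr=0x38 blk=14 s=2: VC-HIT | VC [10]
  [3] addr=0x41 blk=16 s=0: MISS | VC [10]
  [4] addr=0x41 blk=16 s=0: L1-HIT | VC [10]
  [5] addr=0x43 blk=16 s=0: L1-HIT | VC [10]
  [6] addr=0x43 blk=16 s=0: L1-HIT | VC [10]
  [7] addr=0x41 blk=16 s=0: L1-HIT | VC [10]
  [8] addr=0x19 blk=6 s=2: MISS | VC [10, 14]
  [9] addr=0x28 blk=10 s=2: VC-HIT | VC [6, 14]
  [10] addr=0x18 blk=6 s=2: VC-HIT | VC [10, 14]

MISSES = 4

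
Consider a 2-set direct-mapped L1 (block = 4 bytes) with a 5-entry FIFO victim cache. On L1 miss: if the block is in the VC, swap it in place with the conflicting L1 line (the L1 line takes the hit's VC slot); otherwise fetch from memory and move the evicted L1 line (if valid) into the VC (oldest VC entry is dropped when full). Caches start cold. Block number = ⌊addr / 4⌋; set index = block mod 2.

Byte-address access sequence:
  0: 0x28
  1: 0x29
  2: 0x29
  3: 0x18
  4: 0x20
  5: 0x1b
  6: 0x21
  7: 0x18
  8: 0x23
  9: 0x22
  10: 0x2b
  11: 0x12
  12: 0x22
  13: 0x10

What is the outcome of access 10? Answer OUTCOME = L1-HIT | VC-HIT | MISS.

OUTCOME = VC-HIT

0: 0x28 (blk 10, set 0) → MISS  vc=[]
1: 0x29 (blk 10, set 0) → L1-HIT  vc=[]
2: 0x29 (blk 10, set 0) → L1-HIT  vc=[]
3: 0x18 (blk 6, set 0) → MISS  vc=[10]
4: 0x20 (blk 8, set 0) → MISS  vc=[10, 6]
5: 0x1b (blk 6, set 0) → VC-HIT  vc=[10, 8]
6: 0x21 (blk 8, set 0) → VC-HIT  vc=[10, 6]
7: 0x18 (blk 6, set 0) → VC-HIT  vc=[10, 8]
8: 0x23 (blk 8, set 0) → VC-HIT  vc=[10, 6]
9: 0x22 (blk 8, set 0) → L1-HIT  vc=[10, 6]
10: 0x2b (blk 10, set 0) → VC-HIT  vc=[8, 6]
11: 0x12 (blk 4, set 0) → MISS  vc=[8, 6, 10]
12: 0x22 (blk 8, set 0) → VC-HIT  vc=[4, 6, 10]
13: 0x10 (blk 4, set 0) → VC-HIT  vc=[8, 6, 10]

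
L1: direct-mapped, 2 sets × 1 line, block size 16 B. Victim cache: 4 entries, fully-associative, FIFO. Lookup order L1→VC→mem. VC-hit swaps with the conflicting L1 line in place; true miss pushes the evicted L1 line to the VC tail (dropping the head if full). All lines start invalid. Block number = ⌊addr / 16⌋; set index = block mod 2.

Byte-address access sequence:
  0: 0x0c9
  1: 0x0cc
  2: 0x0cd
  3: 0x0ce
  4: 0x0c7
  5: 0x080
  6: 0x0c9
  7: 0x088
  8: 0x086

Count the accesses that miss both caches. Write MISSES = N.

MISSES = 2

  [0] addr=0xc9 blk=12 s=0: MISS | VC []
  [1] addr=0xcc blk=12 s=0: L1-HIT | VC []
  [2] addr=0xcd blk=12 s=0: L1-HIT | VC []
  [3] addr=0xce blk=12 s=0: L1-HIT | VC []
  [4] addr=0xc7 blk=12 s=0: L1-HIT | VC []
  [5] addr=0x80 blk=8 s=0: MISS | VC [12]
  [6] addr=0xc9 blk=12 s=0: VC-HIT | VC [8]
  [7] addr=0x88 blk=8 s=0: VC-HIT | VC [12]
  [8] addr=0x86 blk=8 s=0: L1-HIT | VC [12]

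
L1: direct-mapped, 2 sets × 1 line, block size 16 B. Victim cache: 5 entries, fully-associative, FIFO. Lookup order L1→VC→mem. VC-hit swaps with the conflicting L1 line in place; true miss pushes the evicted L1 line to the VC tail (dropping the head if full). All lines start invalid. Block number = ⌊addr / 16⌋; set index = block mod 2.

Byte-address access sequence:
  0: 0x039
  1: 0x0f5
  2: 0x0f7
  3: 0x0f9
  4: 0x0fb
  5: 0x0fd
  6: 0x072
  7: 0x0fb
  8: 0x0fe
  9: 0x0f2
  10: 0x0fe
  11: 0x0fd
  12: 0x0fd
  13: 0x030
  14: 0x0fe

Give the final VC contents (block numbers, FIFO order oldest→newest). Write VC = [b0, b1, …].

VC = [3, 7]

  [0] addr=0x39 blk=3 s=1: MISS | VC []
  [1] addr=0xf5 blk=15 s=1: MISS | VC [3]
  [2] addr=0xf7 blk=15 s=1: L1-HIT | VC [3]
  [3] addr=0xf9 blk=15 s=1: L1-HIT | VC [3]
  [4] addr=0xfb blk=15 s=1: L1-HIT | VC [3]
  [5] addr=0xfd blk=15 s=1: L1-HIT | VC [3]
  [6] addr=0x72 blk=7 s=1: MISS | VC [3, 15]
  [7] addr=0xfb blk=15 s=1: VC-HIT | VC [3, 7]
  [8] addr=0xfe blk=15 s=1: L1-HIT | VC [3, 7]
  [9] addr=0xf2 blk=15 s=1: L1-HIT | VC [3, 7]
  [10] addr=0xfe blk=15 s=1: L1-HIT | VC [3, 7]
  [11] addr=0xfd blk=15 s=1: L1-HIT | VC [3, 7]
  [12] addr=0xfd blk=15 s=1: L1-HIT | VC [3, 7]
  [13] addr=0x30 blk=3 s=1: VC-HIT | VC [15, 7]
  [14] addr=0xfe blk=15 s=1: VC-HIT | VC [3, 7]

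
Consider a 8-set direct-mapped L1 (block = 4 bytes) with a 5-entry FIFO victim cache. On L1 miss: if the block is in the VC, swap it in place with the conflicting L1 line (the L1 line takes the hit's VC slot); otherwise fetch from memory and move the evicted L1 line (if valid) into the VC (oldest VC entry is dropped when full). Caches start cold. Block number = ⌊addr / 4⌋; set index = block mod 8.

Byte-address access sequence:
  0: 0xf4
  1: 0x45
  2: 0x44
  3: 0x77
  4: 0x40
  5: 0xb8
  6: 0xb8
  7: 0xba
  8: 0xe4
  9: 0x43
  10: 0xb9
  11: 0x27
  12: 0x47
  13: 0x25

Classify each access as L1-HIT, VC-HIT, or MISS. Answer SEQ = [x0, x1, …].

#0 0xf4→b61/s5 MISS; vc=[]
#1 0x45→b17/s1 MISS; vc=[]
#2 0x44→b17/s1 L1-HIT; vc=[]
#3 0x77→b29/s5 MISS; vc=[61]
#4 0x40→b16/s0 MISS; vc=[61]
#5 0xb8→b46/s6 MISS; vc=[61]
#6 0xb8→b46/s6 L1-HIT; vc=[61]
#7 0xba→b46/s6 L1-HIT; vc=[61]
#8 0xe4→b57/s1 MISS; vc=[61,17]
#9 0x43→b16/s0 L1-HIT; vc=[61,17]
#10 0xb9→b46/s6 L1-HIT; vc=[61,17]
#11 0x27→b9/s1 MISS; vc=[61,17,57]
#12 0x47→b17/s1 VC-HIT; vc=[61,9,57]
#13 0x25→b9/s1 VC-HIT; vc=[61,17,57]

SEQ = [MISS, MISS, L1-HIT, MISS, MISS, MISS, L1-HIT, L1-HIT, MISS, L1-HIT, L1-HIT, MISS, VC-HIT, VC-HIT]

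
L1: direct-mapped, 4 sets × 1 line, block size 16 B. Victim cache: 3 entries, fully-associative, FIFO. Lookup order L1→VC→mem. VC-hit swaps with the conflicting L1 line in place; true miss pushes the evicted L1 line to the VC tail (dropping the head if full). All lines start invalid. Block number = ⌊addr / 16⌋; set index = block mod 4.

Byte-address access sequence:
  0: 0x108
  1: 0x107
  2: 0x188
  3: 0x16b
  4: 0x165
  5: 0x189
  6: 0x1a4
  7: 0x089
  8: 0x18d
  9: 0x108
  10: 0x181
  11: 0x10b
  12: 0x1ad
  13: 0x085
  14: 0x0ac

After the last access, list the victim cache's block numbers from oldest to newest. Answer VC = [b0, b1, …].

VC = [22, 16, 26]

  [0] addr=0x108 blk=16 s=0: MISS | VC []
  [1] addr=0x107 blk=16 s=0: L1-HIT | VC []
  [2] addr=0x188 blk=24 s=0: MISS | VC [16]
  [3] addr=0x16b blk=22 s=2: MISS | VC [16]
  [4] addr=0x165 blk=22 s=2: L1-HIT | VC [16]
  [5] addr=0x189 blk=24 s=0: L1-HIT | VC [16]
  [6] addr=0x1a4 blk=26 s=2: MISS | VC [16, 22]
  [7] addr=0x89 blk=8 s=0: MISS | VC [16, 22, 24]
  [8] addr=0x18d blk=24 s=0: VC-HIT | VC [16, 22, 8]
  [9] addr=0x108 blk=16 s=0: VC-HIT | VC [24, 22, 8]
  [10] addr=0x181 blk=24 s=0: VC-HIT | VC [16, 22, 8]
  [11] addr=0x10b blk=16 s=0: VC-HIT | VC [24, 22, 8]
  [12] addr=0x1ad blk=26 s=2: L1-HIT | VC [24, 22, 8]
  [13] addr=0x85 blk=8 s=0: VC-HIT | VC [24, 22, 16]
  [14] addr=0xac blk=10 s=2: MISS | VC [22, 16, 26]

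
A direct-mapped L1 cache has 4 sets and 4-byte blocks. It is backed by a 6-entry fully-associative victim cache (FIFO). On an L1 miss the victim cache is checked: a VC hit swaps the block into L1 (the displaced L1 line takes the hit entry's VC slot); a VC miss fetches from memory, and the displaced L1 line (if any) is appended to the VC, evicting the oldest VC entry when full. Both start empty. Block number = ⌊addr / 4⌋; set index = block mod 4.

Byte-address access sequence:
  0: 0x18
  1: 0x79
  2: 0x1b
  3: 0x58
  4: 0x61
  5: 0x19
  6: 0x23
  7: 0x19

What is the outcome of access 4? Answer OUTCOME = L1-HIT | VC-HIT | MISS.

OUTCOME = MISS

#0 0x18→b6/s2 MISS; vc=[]
#1 0x79→b30/s2 MISS; vc=[6]
#2 0x1b→b6/s2 VC-HIT; vc=[30]
#3 0x58→b22/s2 MISS; vc=[30,6]
#4 0x61→b24/s0 MISS; vc=[30,6]
#5 0x19→b6/s2 VC-HIT; vc=[30,22]
#6 0x23→b8/s0 MISS; vc=[30,22,24]
#7 0x19→b6/s2 L1-HIT; vc=[30,22,24]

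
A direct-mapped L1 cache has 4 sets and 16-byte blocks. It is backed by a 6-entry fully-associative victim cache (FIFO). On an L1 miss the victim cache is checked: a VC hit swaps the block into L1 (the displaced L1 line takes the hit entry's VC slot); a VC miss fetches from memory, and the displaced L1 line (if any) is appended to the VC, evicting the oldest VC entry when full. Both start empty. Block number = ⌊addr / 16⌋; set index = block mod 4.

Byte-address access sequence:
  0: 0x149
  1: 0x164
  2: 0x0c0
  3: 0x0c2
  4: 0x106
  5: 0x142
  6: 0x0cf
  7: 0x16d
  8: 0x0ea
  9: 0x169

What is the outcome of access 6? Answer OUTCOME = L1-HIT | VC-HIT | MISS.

OUTCOME = VC-HIT

#0 0x149→b20/s0 MISS; vc=[]
#1 0x164→b22/s2 MISS; vc=[]
#2 0xc0→b12/s0 MISS; vc=[20]
#3 0xc2→b12/s0 L1-HIT; vc=[20]
#4 0x106→b16/s0 MISS; vc=[20,12]
#5 0x142→b20/s0 VC-HIT; vc=[16,12]
#6 0xcf→b12/s0 VC-HIT; vc=[16,20]
#7 0x16d→b22/s2 L1-HIT; vc=[16,20]
#8 0xea→b14/s2 MISS; vc=[16,20,22]
#9 0x169→b22/s2 VC-HIT; vc=[16,20,14]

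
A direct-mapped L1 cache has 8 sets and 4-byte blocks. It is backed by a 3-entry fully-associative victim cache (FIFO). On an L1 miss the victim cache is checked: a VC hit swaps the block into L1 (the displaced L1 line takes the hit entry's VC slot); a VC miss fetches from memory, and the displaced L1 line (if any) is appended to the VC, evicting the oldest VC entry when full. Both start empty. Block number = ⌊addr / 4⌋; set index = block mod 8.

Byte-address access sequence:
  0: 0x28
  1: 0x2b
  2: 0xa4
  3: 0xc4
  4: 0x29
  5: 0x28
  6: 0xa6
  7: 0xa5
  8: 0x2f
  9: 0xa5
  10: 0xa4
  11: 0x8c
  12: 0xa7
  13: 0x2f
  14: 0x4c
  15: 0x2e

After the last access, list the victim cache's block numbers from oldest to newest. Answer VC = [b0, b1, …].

  [0] addr=0x28 blk=10 s=2: MISS | VC []
  [1] addr=0x2b blk=10 s=2: L1-HIT | VC []
  [2] addr=0xa4 blk=41 s=1: MISS | VC []
  [3] addr=0xc4 blk=49 s=1: MISS | VC [41]
  [4] addr=0x29 blk=10 s=2: L1-HIT | VC [41]
  [5] addr=0x28 blk=10 s=2: L1-HIT | VC [41]
  [6] addr=0xa6 blk=41 s=1: VC-HIT | VC [49]
  [7] addr=0xa5 blk=41 s=1: L1-HIT | VC [49]
  [8] addr=0x2f blk=11 s=3: MISS | VC [49]
  [9] addr=0xa5 blk=41 s=1: L1-HIT | VC [49]
  [10] addr=0xa4 blk=41 s=1: L1-HIT | VC [49]
  [11] addr=0x8c blk=35 s=3: MISS | VC [49, 11]
  [12] addr=0xa7 blk=41 s=1: L1-HIT | VC [49, 11]
  [13] addr=0x2f blk=11 s=3: VC-HIT | VC [49, 35]
  [14] addr=0x4c blk=19 s=3: MISS | VC [49, 35, 11]
  [15] addr=0x2e blk=11 s=3: VC-HIT | VC [49, 35, 19]

VC = [49, 35, 19]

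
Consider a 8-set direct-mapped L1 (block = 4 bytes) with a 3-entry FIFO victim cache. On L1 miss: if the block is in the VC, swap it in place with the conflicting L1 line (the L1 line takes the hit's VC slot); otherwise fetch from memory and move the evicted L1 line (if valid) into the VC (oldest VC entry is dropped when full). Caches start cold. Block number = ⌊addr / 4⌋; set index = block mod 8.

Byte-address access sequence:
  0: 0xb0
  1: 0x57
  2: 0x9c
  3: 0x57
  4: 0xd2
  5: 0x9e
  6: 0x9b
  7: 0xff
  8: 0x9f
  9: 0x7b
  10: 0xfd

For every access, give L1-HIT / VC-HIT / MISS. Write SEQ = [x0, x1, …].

SEQ = [MISS, MISS, MISS, L1-HIT, MISS, L1-HIT, MISS, MISS, VC-HIT, MISS, VC-HIT]

0: 0xb0 (blk 44, set 4) → MISS  vc=[]
1: 0x57 (blk 21, set 5) → MISS  vc=[]
2: 0x9c (blk 39, set 7) → MISS  vc=[]
3: 0x57 (blk 21, set 5) → L1-HIT  vc=[]
4: 0xd2 (blk 52, set 4) → MISS  vc=[44]
5: 0x9e (blk 39, set 7) → L1-HIT  vc=[44]
6: 0x9b (blk 38, set 6) → MISS  vc=[44]
7: 0xff (blk 63, set 7) → MISS  vc=[44, 39]
8: 0x9f (blk 39, set 7) → VC-HIT  vc=[44, 63]
9: 0x7b (blk 30, set 6) → MISS  vc=[44, 63, 38]
10: 0xfd (blk 63, set 7) → VC-HIT  vc=[44, 39, 38]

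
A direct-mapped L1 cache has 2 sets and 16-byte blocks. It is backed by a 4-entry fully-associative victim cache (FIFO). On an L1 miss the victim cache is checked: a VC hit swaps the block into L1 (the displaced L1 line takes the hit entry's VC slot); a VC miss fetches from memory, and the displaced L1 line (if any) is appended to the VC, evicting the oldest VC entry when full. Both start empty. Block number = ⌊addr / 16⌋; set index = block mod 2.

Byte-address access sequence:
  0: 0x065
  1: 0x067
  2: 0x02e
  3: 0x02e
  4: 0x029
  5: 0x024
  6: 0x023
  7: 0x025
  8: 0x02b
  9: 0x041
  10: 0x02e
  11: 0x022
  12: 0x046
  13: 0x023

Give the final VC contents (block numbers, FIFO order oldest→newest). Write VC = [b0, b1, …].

  [0] addr=0x65 blk=6 s=0: MISS | VC []
  [1] addr=0x67 blk=6 s=0: L1-HIT | VC []
  [2] addr=0x2e blk=2 s=0: MISS | VC [6]
  [3] addr=0x2e blk=2 s=0: L1-HIT | VC [6]
  [4] addr=0x29 blk=2 s=0: L1-HIT | VC [6]
  [5] addr=0x24 blk=2 s=0: L1-HIT | VC [6]
  [6] addr=0x23 blk=2 s=0: L1-HIT | VC [6]
  [7] addr=0x25 blk=2 s=0: L1-HIT | VC [6]
  [8] addr=0x2b blk=2 s=0: L1-HIT | VC [6]
  [9] addr=0x41 blk=4 s=0: MISS | VC [6, 2]
  [10] addr=0x2e blk=2 s=0: VC-HIT | VC [6, 4]
  [11] addr=0x22 blk=2 s=0: L1-HIT | VC [6, 4]
  [12] addr=0x46 blk=4 s=0: VC-HIT | VC [6, 2]
  [13] addr=0x23 blk=2 s=0: VC-HIT | VC [6, 4]

VC = [6, 4]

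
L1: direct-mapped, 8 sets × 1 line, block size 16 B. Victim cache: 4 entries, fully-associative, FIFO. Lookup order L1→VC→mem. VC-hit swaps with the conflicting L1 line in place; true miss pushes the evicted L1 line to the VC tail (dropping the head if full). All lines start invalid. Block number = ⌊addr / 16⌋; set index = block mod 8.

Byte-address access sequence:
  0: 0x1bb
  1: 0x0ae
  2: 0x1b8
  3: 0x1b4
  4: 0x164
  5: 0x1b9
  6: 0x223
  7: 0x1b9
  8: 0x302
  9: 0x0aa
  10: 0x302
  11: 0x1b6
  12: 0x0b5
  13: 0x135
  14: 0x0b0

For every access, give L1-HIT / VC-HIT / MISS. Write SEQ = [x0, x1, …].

#0 0x1bb→b27/s3 MISS; vc=[]
#1 0xae→b10/s2 MISS; vc=[]
#2 0x1b8→b27/s3 L1-HIT; vc=[]
#3 0x1b4→b27/s3 L1-HIT; vc=[]
#4 0x164→b22/s6 MISS; vc=[]
#5 0x1b9→b27/s3 L1-HIT; vc=[]
#6 0x223→b34/s2 MISS; vc=[10]
#7 0x1b9→b27/s3 L1-HIT; vc=[10]
#8 0x302→b48/s0 MISS; vc=[10]
#9 0xaa→b10/s2 VC-HIT; vc=[34]
#10 0x302→b48/s0 L1-HIT; vc=[34]
#11 0x1b6→b27/s3 L1-HIT; vc=[34]
#12 0xb5→b11/s3 MISS; vc=[34,27]
#13 0x135→b19/s3 MISS; vc=[34,27,11]
#14 0xb0→b11/s3 VC-HIT; vc=[34,27,19]

SEQ = [MISS, MISS, L1-HIT, L1-HIT, MISS, L1-HIT, MISS, L1-HIT, MISS, VC-HIT, L1-HIT, L1-HIT, MISS, MISS, VC-HIT]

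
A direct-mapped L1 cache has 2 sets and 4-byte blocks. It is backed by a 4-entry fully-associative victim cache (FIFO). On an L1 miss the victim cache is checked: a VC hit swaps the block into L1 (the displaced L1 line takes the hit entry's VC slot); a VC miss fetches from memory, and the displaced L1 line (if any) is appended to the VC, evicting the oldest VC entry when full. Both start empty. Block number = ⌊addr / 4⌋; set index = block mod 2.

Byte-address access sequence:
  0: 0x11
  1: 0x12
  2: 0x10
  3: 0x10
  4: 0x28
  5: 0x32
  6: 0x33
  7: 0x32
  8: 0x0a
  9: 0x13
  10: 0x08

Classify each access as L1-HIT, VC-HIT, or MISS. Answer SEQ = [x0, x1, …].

0: 0x11 (blk 4, set 0) → MISS  vc=[]
1: 0x12 (blk 4, set 0) → L1-HIT  vc=[]
2: 0x10 (blk 4, set 0) → L1-HIT  vc=[]
3: 0x10 (blk 4, set 0) → L1-HIT  vc=[]
4: 0x28 (blk 10, set 0) → MISS  vc=[4]
5: 0x32 (blk 12, set 0) → MISS  vc=[4, 10]
6: 0x33 (blk 12, set 0) → L1-HIT  vc=[4, 10]
7: 0x32 (blk 12, set 0) → L1-HIT  vc=[4, 10]
8: 0xa (blk 2, set 0) → MISS  vc=[4, 10, 12]
9: 0x13 (blk 4, set 0) → VC-HIT  vc=[2, 10, 12]
10: 0x8 (blk 2, set 0) → VC-HIT  vc=[4, 10, 12]

SEQ = [MISS, L1-HIT, L1-HIT, L1-HIT, MISS, MISS, L1-HIT, L1-HIT, MISS, VC-HIT, VC-HIT]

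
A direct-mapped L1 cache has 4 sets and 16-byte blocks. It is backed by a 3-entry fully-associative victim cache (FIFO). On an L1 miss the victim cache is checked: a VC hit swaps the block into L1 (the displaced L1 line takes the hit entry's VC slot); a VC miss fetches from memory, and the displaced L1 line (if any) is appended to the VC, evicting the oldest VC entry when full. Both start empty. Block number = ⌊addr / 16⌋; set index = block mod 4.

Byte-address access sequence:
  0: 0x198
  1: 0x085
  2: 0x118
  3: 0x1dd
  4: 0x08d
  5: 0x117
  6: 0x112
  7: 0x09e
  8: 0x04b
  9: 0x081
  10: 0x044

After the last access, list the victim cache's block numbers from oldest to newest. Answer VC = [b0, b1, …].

0: 0x198 (blk 25, set 1) → MISS  vc=[]
1: 0x85 (blk 8, set 0) → MISS  vc=[]
2: 0x118 (blk 17, set 1) → MISS  vc=[25]
3: 0x1dd (blk 29, set 1) → MISS  vc=[25, 17]
4: 0x8d (blk 8, set 0) → L1-HIT  vc=[25, 17]
5: 0x117 (blk 17, set 1) → VC-HIT  vc=[25, 29]
6: 0x112 (blk 17, set 1) → L1-HIT  vc=[25, 29]
7: 0x9e (blk 9, set 1) → MISS  vc=[25, 29, 17]
8: 0x4b (blk 4, set 0) → MISS  vc=[29, 17, 8]
9: 0x81 (blk 8, set 0) → VC-HIT  vc=[29, 17, 4]
10: 0x44 (blk 4, set 0) → VC-HIT  vc=[29, 17, 8]

VC = [29, 17, 8]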